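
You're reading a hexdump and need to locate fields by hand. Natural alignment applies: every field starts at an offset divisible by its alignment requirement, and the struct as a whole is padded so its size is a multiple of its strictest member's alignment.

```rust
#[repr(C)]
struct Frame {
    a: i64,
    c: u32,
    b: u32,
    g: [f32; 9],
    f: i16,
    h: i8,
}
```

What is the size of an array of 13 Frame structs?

728

@0: a [8B, align 8] → 8
@8: c [4B, align 4] → 12
@12: b [4B, align 4] → 16
@16: g [36B, align 4] → 52
@52: f [2B, align 2] → 54
@54: h [1B, align 1] → 55
+1 tail pad (align 8)
size 56, align 8
array of 13: 13 × 56 = 728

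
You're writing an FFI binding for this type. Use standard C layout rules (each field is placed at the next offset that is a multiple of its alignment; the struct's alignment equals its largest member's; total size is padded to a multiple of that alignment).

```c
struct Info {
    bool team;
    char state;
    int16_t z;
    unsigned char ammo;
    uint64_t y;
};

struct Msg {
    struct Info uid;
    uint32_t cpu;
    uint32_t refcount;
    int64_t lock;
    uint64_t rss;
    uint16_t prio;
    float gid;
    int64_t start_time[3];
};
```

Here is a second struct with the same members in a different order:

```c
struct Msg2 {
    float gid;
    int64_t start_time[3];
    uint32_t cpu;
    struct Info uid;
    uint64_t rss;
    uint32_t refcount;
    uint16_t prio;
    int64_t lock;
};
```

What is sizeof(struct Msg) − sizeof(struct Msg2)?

Info: team at 0 (size 1, align 1) → ends 1; state at 1 (size 1, align 1) → ends 2; z at 2 (size 2, align 2) → ends 4; ammo at 4 (size 1, align 1) → ends 5; pad 3 to align 8 for y; y at 8 (size 8, align 8) → ends 16; total 16 bytes, alignment 8
uid at 0 (size 16, align 8) → ends 16
cpu at 16 (size 4, align 4) → ends 20
refcount at 20 (size 4, align 4) → ends 24
lock at 24 (size 8, align 8) → ends 32
rss at 32 (size 8, align 8) → ends 40
prio at 40 (size 2, align 2) → ends 42
pad 2 to align 4 for gid
gid at 44 (size 4, align 4) → ends 48
start_time at 48 (size 24, align 8) → ends 72
total 72 bytes, alignment 8
— Msg2 —
gid at 0 (size 4, align 4) → ends 4
pad 4 to align 8 for start_time
start_time at 8 (size 24, align 8) → ends 32
cpu at 32 (size 4, align 4) → ends 36
pad 4 to align 8 for uid
uid at 40 (size 16, align 8) → ends 56
rss at 56 (size 8, align 8) → ends 64
refcount at 64 (size 4, align 4) → ends 68
prio at 68 (size 2, align 2) → ends 70
pad 2 to align 8 for lock
lock at 72 (size 8, align 8) → ends 80
total 80 bytes, alignment 8
72 − 80 = -8

-8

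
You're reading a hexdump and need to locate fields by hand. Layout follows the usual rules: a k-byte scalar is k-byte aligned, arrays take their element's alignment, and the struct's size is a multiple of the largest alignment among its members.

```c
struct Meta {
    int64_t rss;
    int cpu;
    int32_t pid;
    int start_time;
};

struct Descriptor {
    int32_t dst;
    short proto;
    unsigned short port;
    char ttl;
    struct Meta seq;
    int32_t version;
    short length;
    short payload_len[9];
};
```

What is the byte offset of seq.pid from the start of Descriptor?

Meta: @0: rss [8B, align 8] → 8; @8: cpu [4B, align 4] → 12; @12: pid [4B, align 4] → 16; @16: start_time [4B, align 4] → 20; +4 tail pad (align 8); size 24, align 8
@0: dst [4B, align 4] → 4
@4: proto [2B, align 2] → 6
@6: port [2B, align 2] → 8
@8: ttl [1B, align 1] → 9
+7 pad (align 8)
@16: seq [24B, align 8] → 40
within Meta: pid at 12
16 + 12 = 28

28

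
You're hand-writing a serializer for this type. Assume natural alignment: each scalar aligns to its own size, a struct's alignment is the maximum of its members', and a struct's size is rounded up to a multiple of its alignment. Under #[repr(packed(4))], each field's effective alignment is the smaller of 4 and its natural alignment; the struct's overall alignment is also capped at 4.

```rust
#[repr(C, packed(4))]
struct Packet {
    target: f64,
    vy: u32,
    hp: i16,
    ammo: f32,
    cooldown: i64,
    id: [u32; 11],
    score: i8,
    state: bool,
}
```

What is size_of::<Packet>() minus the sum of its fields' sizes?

4

@0: target [8B, align 4] → 8
@8: vy [4B, align 4] → 12
@12: hp [2B, align 2] → 14
+2 pad (align 4)
@16: ammo [4B, align 4] → 20
@20: cooldown [8B, align 4] → 28
@28: id [44B, align 4] → 72
@72: score [1B, align 1] → 73
@73: state [1B, align 1] → 74
+2 tail pad (align 4)
size 76, align 4
data bytes 72, size 76 → padding 4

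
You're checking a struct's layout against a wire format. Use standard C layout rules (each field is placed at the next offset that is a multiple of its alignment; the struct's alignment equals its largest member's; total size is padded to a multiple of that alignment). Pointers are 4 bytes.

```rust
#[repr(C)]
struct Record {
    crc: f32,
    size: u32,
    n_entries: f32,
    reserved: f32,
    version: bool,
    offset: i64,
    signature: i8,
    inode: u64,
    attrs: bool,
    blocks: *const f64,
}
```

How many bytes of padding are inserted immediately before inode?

0..4  crc  (4B, 4-aligned)
4..8  size  (4B, 4-aligned)
8..12  n_entries  (4B, 4-aligned)
12..16  reserved  (4B, 4-aligned)
16..17  version  (1B, 1-aligned)
17..24  -- padding (7B)
24..32  offset  (8B, 8-aligned)
32..33  signature  (1B, 1-aligned)
33..40  -- padding (7B)
40..48  inode  (8B, 8-aligned)

7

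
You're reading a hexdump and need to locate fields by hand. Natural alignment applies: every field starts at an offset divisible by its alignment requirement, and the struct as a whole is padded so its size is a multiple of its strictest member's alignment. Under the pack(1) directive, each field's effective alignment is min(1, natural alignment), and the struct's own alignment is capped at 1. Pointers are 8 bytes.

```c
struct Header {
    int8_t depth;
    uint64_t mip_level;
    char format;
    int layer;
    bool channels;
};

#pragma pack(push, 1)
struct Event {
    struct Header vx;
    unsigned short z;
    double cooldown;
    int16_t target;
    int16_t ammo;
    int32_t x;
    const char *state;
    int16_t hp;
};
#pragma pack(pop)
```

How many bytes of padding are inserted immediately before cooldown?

Header: depth at 0 (size 1, align 1) → ends 1; pad 7 to align 8 for mip_level; mip_level at 8 (size 8, align 8) → ends 16; format at 16 (size 1, align 1) → ends 17; pad 3 to align 4 for layer; layer at 20 (size 4, align 4) → ends 24; channels at 24 (size 1, align 1) → ends 25; tail pad 7 to reach multiple of 8; total 32 bytes, alignment 8
vx at 0 (size 32, align 1) → ends 32
z at 32 (size 2, align 1) → ends 34
cooldown at 34 (size 8, align 1) → ends 42

0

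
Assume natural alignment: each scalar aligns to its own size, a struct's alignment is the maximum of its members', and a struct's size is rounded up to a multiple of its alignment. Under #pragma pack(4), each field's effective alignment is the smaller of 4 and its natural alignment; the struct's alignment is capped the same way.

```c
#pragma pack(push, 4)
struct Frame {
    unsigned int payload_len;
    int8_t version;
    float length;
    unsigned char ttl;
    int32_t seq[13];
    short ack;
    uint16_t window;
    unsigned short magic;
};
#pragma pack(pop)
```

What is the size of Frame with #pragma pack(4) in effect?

76

0..4  payload_len  (4B, 4-aligned)
4..5  version  (1B, 1-aligned)
5..8  -- padding (3B)
8..12  length  (4B, 4-aligned)
12..13  ttl  (1B, 1-aligned)
13..16  -- padding (3B)
16..68  seq  (52B, 4-aligned)
68..70  ack  (2B, 2-aligned)
70..72  window  (2B, 2-aligned)
72..74  magic  (2B, 2-aligned)
74..76  -- tail padding (2B)
sizeof = 76, alignof = 4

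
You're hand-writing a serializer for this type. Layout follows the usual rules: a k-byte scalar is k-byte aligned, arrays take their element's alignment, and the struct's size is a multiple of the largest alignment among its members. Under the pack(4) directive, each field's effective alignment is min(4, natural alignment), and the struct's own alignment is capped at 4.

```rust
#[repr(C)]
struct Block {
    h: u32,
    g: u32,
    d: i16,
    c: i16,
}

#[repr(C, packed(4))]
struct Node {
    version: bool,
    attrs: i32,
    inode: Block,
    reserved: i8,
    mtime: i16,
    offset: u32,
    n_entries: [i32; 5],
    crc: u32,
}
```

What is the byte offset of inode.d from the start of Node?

Block: 0..4  h  (4B, 4-aligned); 4..8  g  (4B, 4-aligned); 8..10  d  (2B, 2-aligned); 10..12  c  (2B, 2-aligned); sizeof = 12, alignof = 4
0..1  version  (1B, 1-aligned)
1..4  -- padding (3B)
4..8  attrs  (4B, 4-aligned)
8..20  inode  (12B, 4-aligned)
within Block: d at 8
8 + 8 = 16

16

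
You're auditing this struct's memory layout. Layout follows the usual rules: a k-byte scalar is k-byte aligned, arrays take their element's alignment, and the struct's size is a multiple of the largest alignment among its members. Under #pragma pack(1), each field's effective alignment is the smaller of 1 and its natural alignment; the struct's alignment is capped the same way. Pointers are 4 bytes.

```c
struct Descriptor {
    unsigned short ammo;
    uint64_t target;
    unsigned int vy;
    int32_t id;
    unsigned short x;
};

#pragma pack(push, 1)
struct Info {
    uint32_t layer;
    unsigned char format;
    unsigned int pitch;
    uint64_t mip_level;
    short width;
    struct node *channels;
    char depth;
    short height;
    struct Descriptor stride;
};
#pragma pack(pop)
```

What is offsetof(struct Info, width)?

Descriptor: ammo at 0 (size 2, align 2) → ends 2; pad 6 to align 8 for target; target at 8 (size 8, align 8) → ends 16; vy at 16 (size 4, align 4) → ends 20; id at 20 (size 4, align 4) → ends 24; x at 24 (size 2, align 2) → ends 26; tail pad 6 to reach multiple of 8; total 32 bytes, alignment 8
layer at 0 (size 4, align 1) → ends 4
format at 4 (size 1, align 1) → ends 5
pitch at 5 (size 4, align 1) → ends 9
mip_level at 9 (size 8, align 1) → ends 17
width at 17 (size 2, align 1) → ends 19

17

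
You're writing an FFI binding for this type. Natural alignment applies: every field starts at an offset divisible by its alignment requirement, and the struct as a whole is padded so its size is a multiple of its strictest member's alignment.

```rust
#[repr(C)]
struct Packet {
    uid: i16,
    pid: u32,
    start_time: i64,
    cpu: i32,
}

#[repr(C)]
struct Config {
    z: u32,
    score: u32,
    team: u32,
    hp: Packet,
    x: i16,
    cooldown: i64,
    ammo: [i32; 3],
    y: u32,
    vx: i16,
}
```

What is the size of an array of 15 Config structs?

Packet: 0..2  uid  (2B, 2-aligned); 2..4  -- padding (2B); 4..8  pid  (4B, 4-aligned); 8..16  start_time  (8B, 8-aligned); 16..20  cpu  (4B, 4-aligned); 20..24  -- tail padding (4B); sizeof = 24, alignof = 8
0..4  z  (4B, 4-aligned)
4..8  score  (4B, 4-aligned)
8..12  team  (4B, 4-aligned)
12..16  -- padding (4B)
16..40  hp  (24B, 8-aligned)
40..42  x  (2B, 2-aligned)
42..48  -- padding (6B)
48..56  cooldown  (8B, 8-aligned)
56..68  ammo  (12B, 4-aligned)
68..72  y  (4B, 4-aligned)
72..74  vx  (2B, 2-aligned)
74..80  -- tail padding (6B)
sizeof = 80, alignof = 8
array of 15: 15 × 80 = 1200

1200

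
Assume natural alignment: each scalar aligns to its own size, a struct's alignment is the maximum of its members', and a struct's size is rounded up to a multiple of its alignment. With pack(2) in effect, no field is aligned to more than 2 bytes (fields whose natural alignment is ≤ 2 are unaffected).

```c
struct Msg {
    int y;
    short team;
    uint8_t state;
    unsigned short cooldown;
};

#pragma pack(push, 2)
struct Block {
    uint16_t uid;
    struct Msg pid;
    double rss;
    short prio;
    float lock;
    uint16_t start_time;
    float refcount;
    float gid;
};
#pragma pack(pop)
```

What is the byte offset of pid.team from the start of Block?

6

Msg: 0..4  y  (4B, 4-aligned); 4..6  team  (2B, 2-aligned); 6..7  state  (1B, 1-aligned); 7..8  -- padding (1B); 8..10  cooldown  (2B, 2-aligned); 10..12  -- tail padding (2B); sizeof = 12, alignof = 4
0..2  uid  (2B, 2-aligned)
2..14  pid  (12B, 2-aligned)
within Msg: team at 4
2 + 4 = 6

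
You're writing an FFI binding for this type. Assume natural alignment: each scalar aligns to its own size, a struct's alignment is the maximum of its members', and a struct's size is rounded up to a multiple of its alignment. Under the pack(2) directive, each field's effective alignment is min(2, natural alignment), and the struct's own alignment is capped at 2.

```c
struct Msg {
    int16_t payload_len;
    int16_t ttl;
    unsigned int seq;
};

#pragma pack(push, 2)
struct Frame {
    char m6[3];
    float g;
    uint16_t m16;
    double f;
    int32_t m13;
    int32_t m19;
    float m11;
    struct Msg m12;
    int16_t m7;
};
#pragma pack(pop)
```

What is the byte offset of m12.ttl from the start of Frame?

32

Msg: @0: payload_len [2B, align 2] → 2; @2: ttl [2B, align 2] → 4; @4: seq [4B, align 4] → 8; size 8, align 4
@0: m6 [3B, align 1] → 3
+1 pad (align 2)
@4: g [4B, align 2] → 8
@8: m16 [2B, align 2] → 10
@10: f [8B, align 2] → 18
@18: m13 [4B, align 2] → 22
@22: m19 [4B, align 2] → 26
@26: m11 [4B, align 2] → 30
@30: m12 [8B, align 2] → 38
within Msg: ttl at 2
30 + 2 = 32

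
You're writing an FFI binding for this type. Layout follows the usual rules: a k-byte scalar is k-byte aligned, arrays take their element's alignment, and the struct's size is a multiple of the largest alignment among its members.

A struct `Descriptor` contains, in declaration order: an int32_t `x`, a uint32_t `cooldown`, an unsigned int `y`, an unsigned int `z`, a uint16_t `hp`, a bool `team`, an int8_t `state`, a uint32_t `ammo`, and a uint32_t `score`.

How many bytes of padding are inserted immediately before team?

@0: x [4B, align 4] → 4
@4: cooldown [4B, align 4] → 8
@8: y [4B, align 4] → 12
@12: z [4B, align 4] → 16
@16: hp [2B, align 2] → 18
@18: team [1B, align 1] → 19

0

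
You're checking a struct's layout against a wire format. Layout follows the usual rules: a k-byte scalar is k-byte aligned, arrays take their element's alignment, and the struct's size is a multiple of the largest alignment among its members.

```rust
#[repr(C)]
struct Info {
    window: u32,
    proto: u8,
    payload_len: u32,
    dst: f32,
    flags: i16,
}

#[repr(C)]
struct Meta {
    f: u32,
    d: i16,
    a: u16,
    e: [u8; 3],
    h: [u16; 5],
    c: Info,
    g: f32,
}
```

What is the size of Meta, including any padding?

48

Info: window at 0 (size 4, align 4) → ends 4; proto at 4 (size 1, align 1) → ends 5; pad 3 to align 4 for payload_len; payload_len at 8 (size 4, align 4) → ends 12; dst at 12 (size 4, align 4) → ends 16; flags at 16 (size 2, align 2) → ends 18; tail pad 2 to reach multiple of 4; total 20 bytes, alignment 4
f at 0 (size 4, align 4) → ends 4
d at 4 (size 2, align 2) → ends 6
a at 6 (size 2, align 2) → ends 8
e at 8 (size 3, align 1) → ends 11
pad 1 to align 2 for h
h at 12 (size 10, align 2) → ends 22
pad 2 to align 4 for c
c at 24 (size 20, align 4) → ends 44
g at 44 (size 4, align 4) → ends 48
total 48 bytes, alignment 4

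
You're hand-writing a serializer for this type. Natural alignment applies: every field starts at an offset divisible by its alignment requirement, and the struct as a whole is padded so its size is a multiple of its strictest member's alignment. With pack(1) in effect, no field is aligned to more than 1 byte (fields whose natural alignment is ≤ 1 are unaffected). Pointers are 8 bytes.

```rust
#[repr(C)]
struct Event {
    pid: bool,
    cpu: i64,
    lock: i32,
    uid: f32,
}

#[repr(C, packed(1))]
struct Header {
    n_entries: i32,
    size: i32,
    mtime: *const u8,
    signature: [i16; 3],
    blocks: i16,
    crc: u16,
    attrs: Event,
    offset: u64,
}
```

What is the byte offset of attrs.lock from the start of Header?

Event: @0: pid [1B, align 1] → 1; +7 pad (align 8); @8: cpu [8B, align 8] → 16; @16: lock [4B, align 4] → 20; @20: uid [4B, align 4] → 24; size 24, align 8
@0: n_entries [4B, align 1] → 4
@4: size [4B, align 1] → 8
@8: mtime [8B, align 1] → 16
@16: signature [6B, align 1] → 22
@22: blocks [2B, align 1] → 24
@24: crc [2B, align 1] → 26
@26: attrs [24B, align 1] → 50
within Event: lock at 16
26 + 16 = 42

42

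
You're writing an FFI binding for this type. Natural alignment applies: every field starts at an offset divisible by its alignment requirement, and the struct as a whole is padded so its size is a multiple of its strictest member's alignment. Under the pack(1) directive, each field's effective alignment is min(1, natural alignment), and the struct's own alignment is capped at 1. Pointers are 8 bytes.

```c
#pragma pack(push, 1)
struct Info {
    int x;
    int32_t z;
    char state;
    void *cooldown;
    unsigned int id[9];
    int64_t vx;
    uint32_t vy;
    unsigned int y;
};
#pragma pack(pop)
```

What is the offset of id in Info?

x at 0 (size 4, align 1) → ends 4
z at 4 (size 4, align 1) → ends 8
state at 8 (size 1, align 1) → ends 9
cooldown at 9 (size 8, align 1) → ends 17
id at 17 (size 36, align 1) → ends 53

17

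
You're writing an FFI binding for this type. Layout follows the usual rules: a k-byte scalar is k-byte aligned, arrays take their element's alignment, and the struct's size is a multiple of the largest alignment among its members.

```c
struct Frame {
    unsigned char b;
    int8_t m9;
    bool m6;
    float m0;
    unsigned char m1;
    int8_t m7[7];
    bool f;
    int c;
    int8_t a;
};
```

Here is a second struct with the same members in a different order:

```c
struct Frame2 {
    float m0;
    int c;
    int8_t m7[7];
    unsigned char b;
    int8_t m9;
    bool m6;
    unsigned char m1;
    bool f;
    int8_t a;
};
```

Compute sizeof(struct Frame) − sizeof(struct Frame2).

0..1  b  (1B, 1-aligned)
1..2  m9  (1B, 1-aligned)
2..3  m6  (1B, 1-aligned)
3..4  -- padding (1B)
4..8  m0  (4B, 4-aligned)
8..9  m1  (1B, 1-aligned)
9..16  m7  (7B, 1-aligned)
16..17  f  (1B, 1-aligned)
17..20  -- padding (3B)
20..24  c  (4B, 4-aligned)
24..25  a  (1B, 1-aligned)
25..28  -- tail padding (3B)
sizeof = 28, alignof = 4
— Frame2 —
0..4  m0  (4B, 4-aligned)
4..8  c  (4B, 4-aligned)
8..15  m7  (7B, 1-aligned)
15..16  b  (1B, 1-aligned)
16..17  m9  (1B, 1-aligned)
17..18  m6  (1B, 1-aligned)
18..19  m1  (1B, 1-aligned)
19..20  f  (1B, 1-aligned)
20..21  a  (1B, 1-aligned)
21..24  -- tail padding (3B)
sizeof = 24, alignof = 4
28 − 24 = 4

4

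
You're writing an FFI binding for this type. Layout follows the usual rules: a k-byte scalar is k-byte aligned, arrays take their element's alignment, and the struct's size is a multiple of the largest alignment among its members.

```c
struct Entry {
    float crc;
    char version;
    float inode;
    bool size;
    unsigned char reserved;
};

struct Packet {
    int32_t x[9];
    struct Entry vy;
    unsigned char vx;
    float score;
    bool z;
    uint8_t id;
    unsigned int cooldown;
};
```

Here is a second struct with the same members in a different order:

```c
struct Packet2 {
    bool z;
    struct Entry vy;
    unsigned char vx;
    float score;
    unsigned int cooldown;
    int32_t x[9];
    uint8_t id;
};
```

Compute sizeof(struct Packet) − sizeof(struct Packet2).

-4

Entry: @0: crc [4B, align 4] → 4; @4: version [1B, align 1] → 5; +3 pad (align 4); @8: inode [4B, align 4] → 12; @12: size [1B, align 1] → 13; @13: reserved [1B, align 1] → 14; +2 tail pad (align 4); size 16, align 4
@0: x [36B, align 4] → 36
@36: vy [16B, align 4] → 52
@52: vx [1B, align 1] → 53
+3 pad (align 4)
@56: score [4B, align 4] → 60
@60: z [1B, align 1] → 61
@61: id [1B, align 1] → 62
+2 pad (align 4)
@64: cooldown [4B, align 4] → 68
size 68, align 4
— Packet2 —
@0: z [1B, align 1] → 1
+3 pad (align 4)
@4: vy [16B, align 4] → 20
@20: vx [1B, align 1] → 21
+3 pad (align 4)
@24: score [4B, align 4] → 28
@28: cooldown [4B, align 4] → 32
@32: x [36B, align 4] → 68
@68: id [1B, align 1] → 69
+3 tail pad (align 4)
size 72, align 4
68 − 72 = -4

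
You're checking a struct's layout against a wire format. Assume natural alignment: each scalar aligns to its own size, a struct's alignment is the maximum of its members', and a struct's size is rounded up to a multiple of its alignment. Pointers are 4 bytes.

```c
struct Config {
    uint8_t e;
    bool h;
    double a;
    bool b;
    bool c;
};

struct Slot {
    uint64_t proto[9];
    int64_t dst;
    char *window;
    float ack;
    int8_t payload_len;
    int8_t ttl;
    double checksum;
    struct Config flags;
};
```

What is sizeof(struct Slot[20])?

Config: @0: e [1B, align 1] → 1; @1: h [1B, align 1] → 2; +6 pad (align 8); @8: a [8B, align 8] → 16; @16: b [1B, align 1] → 17; @17: c [1B, align 1] → 18; +6 tail pad (align 8); size 24, align 8
@0: proto [72B, align 8] → 72
@72: dst [8B, align 8] → 80
@80: window [4B, align 4] → 84
@84: ack [4B, align 4] → 88
@88: payload_len [1B, align 1] → 89
@89: ttl [1B, align 1] → 90
+6 pad (align 8)
@96: checksum [8B, align 8] → 104
@104: flags [24B, align 8] → 128
size 128, align 8
array of 20: 20 × 128 = 2560

2560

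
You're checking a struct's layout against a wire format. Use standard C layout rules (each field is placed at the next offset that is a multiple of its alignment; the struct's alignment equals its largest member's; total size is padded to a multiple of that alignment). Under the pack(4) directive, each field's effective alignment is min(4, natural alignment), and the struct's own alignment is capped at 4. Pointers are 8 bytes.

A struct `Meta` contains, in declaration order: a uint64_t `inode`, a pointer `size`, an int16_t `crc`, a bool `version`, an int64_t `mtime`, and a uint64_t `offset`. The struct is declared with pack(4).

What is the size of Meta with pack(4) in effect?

0..8  inode  (8B, 4-aligned)
8..16  size  (8B, 4-aligned)
16..18  crc  (2B, 2-aligned)
18..19  version  (1B, 1-aligned)
19..20  -- padding (1B)
20..28  mtime  (8B, 4-aligned)
28..36  offset  (8B, 4-aligned)
sizeof = 36, alignof = 4

36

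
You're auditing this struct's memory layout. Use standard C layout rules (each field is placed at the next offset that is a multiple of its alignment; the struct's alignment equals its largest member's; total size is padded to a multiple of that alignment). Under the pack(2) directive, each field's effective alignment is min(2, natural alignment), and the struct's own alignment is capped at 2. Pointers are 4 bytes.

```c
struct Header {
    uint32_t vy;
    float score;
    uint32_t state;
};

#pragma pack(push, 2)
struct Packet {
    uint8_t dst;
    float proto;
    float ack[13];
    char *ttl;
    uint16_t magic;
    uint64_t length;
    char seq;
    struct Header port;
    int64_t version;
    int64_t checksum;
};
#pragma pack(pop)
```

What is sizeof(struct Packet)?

102 bytes

Header: @0: vy [4B, align 4] → 4; @4: score [4B, align 4] → 8; @8: state [4B, align 4] → 12; size 12, align 4
@0: dst [1B, align 1] → 1
+1 pad (align 2)
@2: proto [4B, align 2] → 6
@6: ack [52B, align 2] → 58
@58: ttl [4B, align 2] → 62
@62: magic [2B, align 2] → 64
@64: length [8B, align 2] → 72
@72: seq [1B, align 1] → 73
+1 pad (align 2)
@74: port [12B, align 2] → 86
@86: version [8B, align 2] → 94
@94: checksum [8B, align 2] → 102
size 102, align 2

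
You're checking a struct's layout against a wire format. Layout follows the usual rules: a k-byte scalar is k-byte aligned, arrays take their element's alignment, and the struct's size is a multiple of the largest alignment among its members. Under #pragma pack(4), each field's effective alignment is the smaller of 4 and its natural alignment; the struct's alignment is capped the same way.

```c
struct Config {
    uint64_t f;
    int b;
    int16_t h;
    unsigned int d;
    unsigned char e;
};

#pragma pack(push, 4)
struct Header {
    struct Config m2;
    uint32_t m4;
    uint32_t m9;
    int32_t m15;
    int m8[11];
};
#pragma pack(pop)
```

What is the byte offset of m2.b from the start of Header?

8

Config: @0: f [8B, align 8] → 8; @8: b [4B, align 4] → 12; @12: h [2B, align 2] → 14; +2 pad (align 4); @16: d [4B, align 4] → 20; @20: e [1B, align 1] → 21; +3 tail pad (align 8); size 24, align 8
@0: m2 [24B, align 4] → 24
within Config: b at 8
0 + 8 = 8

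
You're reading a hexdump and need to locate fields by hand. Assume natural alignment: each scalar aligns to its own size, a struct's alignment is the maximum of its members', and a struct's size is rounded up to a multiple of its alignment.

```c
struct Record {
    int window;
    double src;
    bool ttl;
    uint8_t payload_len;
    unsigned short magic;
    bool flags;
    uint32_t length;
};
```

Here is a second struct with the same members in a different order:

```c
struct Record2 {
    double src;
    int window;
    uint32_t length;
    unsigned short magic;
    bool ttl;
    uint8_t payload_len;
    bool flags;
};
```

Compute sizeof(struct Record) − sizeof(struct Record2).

0..4  window  (4B, 4-aligned)
4..8  -- padding (4B)
8..16  src  (8B, 8-aligned)
16..17  ttl  (1B, 1-aligned)
17..18  payload_len  (1B, 1-aligned)
18..20  magic  (2B, 2-aligned)
20..21  flags  (1B, 1-aligned)
21..24  -- padding (3B)
24..28  length  (4B, 4-aligned)
28..32  -- tail padding (4B)
sizeof = 32, alignof = 8
— Record2 —
0..8  src  (8B, 8-aligned)
8..12  window  (4B, 4-aligned)
12..16  length  (4B, 4-aligned)
16..18  magic  (2B, 2-aligned)
18..19  ttl  (1B, 1-aligned)
19..20  payload_len  (1B, 1-aligned)
20..21  flags  (1B, 1-aligned)
21..24  -- tail padding (3B)
sizeof = 24, alignof = 8
32 − 24 = 8

8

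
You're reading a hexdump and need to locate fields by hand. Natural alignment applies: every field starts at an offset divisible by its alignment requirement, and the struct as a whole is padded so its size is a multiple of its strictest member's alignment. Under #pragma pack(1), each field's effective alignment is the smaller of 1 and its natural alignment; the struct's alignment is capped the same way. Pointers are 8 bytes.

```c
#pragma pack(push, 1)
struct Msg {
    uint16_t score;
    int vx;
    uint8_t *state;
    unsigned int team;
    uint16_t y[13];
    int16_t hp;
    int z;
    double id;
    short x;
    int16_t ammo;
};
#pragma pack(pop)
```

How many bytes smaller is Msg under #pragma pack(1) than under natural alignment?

10

natural layout:
  0..2  score  (2B, 2-aligned)
  2..4  -- padding (2B)
  4..8  vx  (4B, 4-aligned)
  8..16  state  (8B, 8-aligned)
  16..20  team  (4B, 4-aligned)
  20..46  y  (26B, 2-aligned)
  46..48  hp  (2B, 2-aligned)
  48..52  z  (4B, 4-aligned)
  52..56  -- padding (4B)
  56..64  id  (8B, 8-aligned)
  64..66  x  (2B, 2-aligned)
  66..68  ammo  (2B, 2-aligned)
  68..72  -- tail padding (4B)
  sizeof = 72, alignof = 8
packed(1) layout:
  0..2  score  (2B, 1-aligned)
  2..6  vx  (4B, 1-aligned)
  6..14  state  (8B, 1-aligned)
  14..18  team  (4B, 1-aligned)
  18..44  y  (26B, 1-aligned)
  44..46  hp  (2B, 1-aligned)
  46..50  z  (4B, 1-aligned)
  50..58  id  (8B, 1-aligned)
  58..60  x  (2B, 1-aligned)
  60..62  ammo  (2B, 1-aligned)
  sizeof = 62, alignof = 1
72 − 62 = 10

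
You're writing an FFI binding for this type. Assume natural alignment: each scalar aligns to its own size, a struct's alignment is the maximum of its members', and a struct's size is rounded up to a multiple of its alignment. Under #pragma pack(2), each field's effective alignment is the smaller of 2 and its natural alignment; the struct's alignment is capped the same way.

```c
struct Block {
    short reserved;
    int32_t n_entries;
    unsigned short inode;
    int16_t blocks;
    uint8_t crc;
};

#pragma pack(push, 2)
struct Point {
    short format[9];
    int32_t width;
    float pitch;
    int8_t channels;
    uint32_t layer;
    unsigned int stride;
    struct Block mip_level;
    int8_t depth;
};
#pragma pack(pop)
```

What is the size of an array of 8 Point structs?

Block: reserved at 0 (size 2, align 2) → ends 2; pad 2 to align 4 for n_entries; n_entries at 4 (size 4, align 4) → ends 8; inode at 8 (size 2, align 2) → ends 10; blocks at 10 (size 2, align 2) → ends 12; crc at 12 (size 1, align 1) → ends 13; tail pad 3 to reach multiple of 4; total 16 bytes, alignment 4
format at 0 (size 18, align 2) → ends 18
width at 18 (size 4, align 2) → ends 22
pitch at 22 (size 4, align 2) → ends 26
channels at 26 (size 1, align 1) → ends 27
pad 1 to align 2 for layer
layer at 28 (size 4, align 2) → ends 32
stride at 32 (size 4, align 2) → ends 36
mip_level at 36 (size 16, align 2) → ends 52
depth at 52 (size 1, align 1) → ends 53
tail pad 1 to reach multiple of 2
total 54 bytes, alignment 2
array of 8: 8 × 54 = 432

432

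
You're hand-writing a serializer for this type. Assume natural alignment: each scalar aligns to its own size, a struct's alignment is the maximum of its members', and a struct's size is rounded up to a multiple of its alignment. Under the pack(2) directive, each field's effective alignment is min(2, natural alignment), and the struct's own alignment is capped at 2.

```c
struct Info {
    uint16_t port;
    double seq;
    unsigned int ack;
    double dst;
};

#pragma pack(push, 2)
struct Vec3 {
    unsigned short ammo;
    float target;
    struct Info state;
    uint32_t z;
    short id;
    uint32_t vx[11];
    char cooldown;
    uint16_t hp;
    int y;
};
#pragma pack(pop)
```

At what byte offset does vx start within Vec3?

44

Info: 0..2  port  (2B, 2-aligned); 2..8  -- padding (6B); 8..16  seq  (8B, 8-aligned); 16..20  ack  (4B, 4-aligned); 20..24  -- padding (4B); 24..32  dst  (8B, 8-aligned); sizeof = 32, alignof = 8
0..2  ammo  (2B, 2-aligned)
2..6  target  (4B, 2-aligned)
6..38  state  (32B, 2-aligned)
38..42  z  (4B, 2-aligned)
42..44  id  (2B, 2-aligned)
44..88  vx  (44B, 2-aligned)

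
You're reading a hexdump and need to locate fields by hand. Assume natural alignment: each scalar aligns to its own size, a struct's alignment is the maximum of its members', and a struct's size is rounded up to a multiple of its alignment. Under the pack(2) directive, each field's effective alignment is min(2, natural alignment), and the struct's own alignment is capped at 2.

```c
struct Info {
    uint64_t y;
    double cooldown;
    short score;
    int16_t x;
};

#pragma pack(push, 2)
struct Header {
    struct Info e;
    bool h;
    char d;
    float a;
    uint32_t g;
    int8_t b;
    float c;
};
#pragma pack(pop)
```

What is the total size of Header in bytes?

40

Info: y at 0 (size 8, align 8) → ends 8; cooldown at 8 (size 8, align 8) → ends 16; score at 16 (size 2, align 2) → ends 18; x at 18 (size 2, align 2) → ends 20; tail pad 4 to reach multiple of 8; total 24 bytes, alignment 8
e at 0 (size 24, align 2) → ends 24
h at 24 (size 1, align 1) → ends 25
d at 25 (size 1, align 1) → ends 26
a at 26 (size 4, align 2) → ends 30
g at 30 (size 4, align 2) → ends 34
b at 34 (size 1, align 1) → ends 35
pad 1 to align 2 for c
c at 36 (size 4, align 2) → ends 40
total 40 bytes, alignment 2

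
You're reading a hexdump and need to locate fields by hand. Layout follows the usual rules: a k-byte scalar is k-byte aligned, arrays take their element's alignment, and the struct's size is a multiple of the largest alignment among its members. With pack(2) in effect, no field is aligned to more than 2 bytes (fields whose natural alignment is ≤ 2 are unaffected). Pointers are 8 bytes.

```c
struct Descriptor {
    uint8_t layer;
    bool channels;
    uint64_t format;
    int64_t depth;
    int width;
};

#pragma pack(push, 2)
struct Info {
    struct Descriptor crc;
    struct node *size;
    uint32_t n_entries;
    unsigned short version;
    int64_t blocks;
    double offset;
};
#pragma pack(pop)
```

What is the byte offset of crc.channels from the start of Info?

1

Descriptor: 0..1  layer  (1B, 1-aligned); 1..2  channels  (1B, 1-aligned); 2..8  -- padding (6B); 8..16  format  (8B, 8-aligned); 16..24  depth  (8B, 8-aligned); 24..28  width  (4B, 4-aligned); 28..32  -- tail padding (4B); sizeof = 32, alignof = 8
0..32  crc  (32B, 2-aligned)
within Descriptor: channels at 1
0 + 1 = 1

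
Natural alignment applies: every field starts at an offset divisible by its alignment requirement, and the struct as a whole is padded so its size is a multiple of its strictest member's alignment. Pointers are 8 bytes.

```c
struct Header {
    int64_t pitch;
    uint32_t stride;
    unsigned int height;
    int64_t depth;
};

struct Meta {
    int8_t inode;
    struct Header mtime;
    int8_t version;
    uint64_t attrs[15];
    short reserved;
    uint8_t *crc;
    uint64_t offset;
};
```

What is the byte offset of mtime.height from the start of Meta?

Header: pitch at 0 (size 8, align 8) → ends 8; stride at 8 (size 4, align 4) → ends 12; height at 12 (size 4, align 4) → ends 16; depth at 16 (size 8, align 8) → ends 24; total 24 bytes, alignment 8
inode at 0 (size 1, align 1) → ends 1
pad 7 to align 8 for mtime
mtime at 8 (size 24, align 8) → ends 32
within Header: height at 12
8 + 12 = 20

20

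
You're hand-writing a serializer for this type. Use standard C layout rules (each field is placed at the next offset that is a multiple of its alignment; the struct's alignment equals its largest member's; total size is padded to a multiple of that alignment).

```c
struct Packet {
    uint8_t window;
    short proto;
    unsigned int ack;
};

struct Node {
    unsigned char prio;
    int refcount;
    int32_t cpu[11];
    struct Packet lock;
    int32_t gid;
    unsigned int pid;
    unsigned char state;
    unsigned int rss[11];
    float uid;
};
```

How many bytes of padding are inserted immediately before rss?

Packet: 0..1  window  (1B, 1-aligned); 1..2  -- padding (1B); 2..4  proto  (2B, 2-aligned); 4..8  ack  (4B, 4-aligned); sizeof = 8, alignof = 4
0..1  prio  (1B, 1-aligned)
1..4  -- padding (3B)
4..8  refcount  (4B, 4-aligned)
8..52  cpu  (44B, 4-aligned)
52..60  lock  (8B, 4-aligned)
60..64  gid  (4B, 4-aligned)
64..68  pid  (4B, 4-aligned)
68..69  state  (1B, 1-aligned)
69..72  -- padding (3B)
72..116  rss  (44B, 4-aligned)

3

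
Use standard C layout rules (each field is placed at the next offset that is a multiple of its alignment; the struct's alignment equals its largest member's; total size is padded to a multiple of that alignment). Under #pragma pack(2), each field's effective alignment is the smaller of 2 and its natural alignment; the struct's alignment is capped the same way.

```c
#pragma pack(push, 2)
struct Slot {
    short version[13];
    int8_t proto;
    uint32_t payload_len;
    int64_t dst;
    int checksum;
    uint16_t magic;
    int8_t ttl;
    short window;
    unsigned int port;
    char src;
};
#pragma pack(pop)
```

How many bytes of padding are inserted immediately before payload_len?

1

version at 0 (size 26, align 2) → ends 26
proto at 26 (size 1, align 1) → ends 27
pad 1 to align 2 for payload_len
payload_len at 28 (size 4, align 2) → ends 32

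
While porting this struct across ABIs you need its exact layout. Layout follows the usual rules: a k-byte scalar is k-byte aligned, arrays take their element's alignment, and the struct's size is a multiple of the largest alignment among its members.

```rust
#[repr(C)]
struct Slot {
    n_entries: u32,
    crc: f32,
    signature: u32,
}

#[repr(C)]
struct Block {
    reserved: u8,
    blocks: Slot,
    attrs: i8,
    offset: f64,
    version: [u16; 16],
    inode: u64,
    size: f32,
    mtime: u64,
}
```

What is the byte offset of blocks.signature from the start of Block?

Slot: @0: n_entries [4B, align 4] → 4; @4: crc [4B, align 4] → 8; @8: signature [4B, align 4] → 12; size 12, align 4
@0: reserved [1B, align 1] → 1
+3 pad (align 4)
@4: blocks [12B, align 4] → 16
within Slot: signature at 8
4 + 8 = 12

12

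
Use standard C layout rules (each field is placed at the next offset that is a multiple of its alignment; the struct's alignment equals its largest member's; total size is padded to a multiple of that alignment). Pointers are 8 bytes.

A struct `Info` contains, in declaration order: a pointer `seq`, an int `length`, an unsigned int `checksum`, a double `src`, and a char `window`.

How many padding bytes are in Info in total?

@0: seq [8B, align 8] → 8
@8: length [4B, align 4] → 12
@12: checksum [4B, align 4] → 16
@16: src [8B, align 8] → 24
@24: window [1B, align 1] → 25
+7 tail pad (align 8)
size 32, align 8
data bytes 25, size 32 → padding 7

7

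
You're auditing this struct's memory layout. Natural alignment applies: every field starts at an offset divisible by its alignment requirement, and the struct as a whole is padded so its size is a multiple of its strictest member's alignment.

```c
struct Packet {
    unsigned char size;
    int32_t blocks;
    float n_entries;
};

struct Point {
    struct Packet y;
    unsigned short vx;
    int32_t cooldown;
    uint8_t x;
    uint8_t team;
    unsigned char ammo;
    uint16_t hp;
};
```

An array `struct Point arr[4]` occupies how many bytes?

Packet: @0: size [1B, align 1] → 1; +3 pad (align 4); @4: blocks [4B, align 4] → 8; @8: n_entries [4B, align 4] → 12; size 12, align 4
@0: y [12B, align 4] → 12
@12: vx [2B, align 2] → 14
+2 pad (align 4)
@16: cooldown [4B, align 4] → 20
@20: x [1B, align 1] → 21
@21: team [1B, align 1] → 22
@22: ammo [1B, align 1] → 23
+1 pad (align 2)
@24: hp [2B, align 2] → 26
+2 tail pad (align 4)
size 28, align 4
array of 4: 4 × 28 = 112

112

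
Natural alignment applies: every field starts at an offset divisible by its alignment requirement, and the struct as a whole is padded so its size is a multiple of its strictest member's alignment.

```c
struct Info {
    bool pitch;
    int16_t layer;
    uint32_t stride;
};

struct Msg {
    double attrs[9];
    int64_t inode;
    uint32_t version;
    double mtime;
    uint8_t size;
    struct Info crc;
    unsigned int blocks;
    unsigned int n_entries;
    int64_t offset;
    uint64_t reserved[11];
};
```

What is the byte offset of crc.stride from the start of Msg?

104

Info: @0: pitch [1B, align 1] → 1; +1 pad (align 2); @2: layer [2B, align 2] → 4; @4: stride [4B, align 4] → 8; size 8, align 4
@0: attrs [72B, align 8] → 72
@72: inode [8B, align 8] → 80
@80: version [4B, align 4] → 84
+4 pad (align 8)
@88: mtime [8B, align 8] → 96
@96: size [1B, align 1] → 97
+3 pad (align 4)
@100: crc [8B, align 4] → 108
within Info: stride at 4
100 + 4 = 104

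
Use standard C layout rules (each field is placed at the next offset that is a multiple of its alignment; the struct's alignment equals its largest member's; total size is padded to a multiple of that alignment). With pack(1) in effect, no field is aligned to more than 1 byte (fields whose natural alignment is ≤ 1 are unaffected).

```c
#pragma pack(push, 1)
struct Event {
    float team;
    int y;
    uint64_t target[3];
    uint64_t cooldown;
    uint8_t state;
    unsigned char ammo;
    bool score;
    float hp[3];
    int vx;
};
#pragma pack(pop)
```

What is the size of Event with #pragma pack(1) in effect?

59

team at 0 (size 4, align 1) → ends 4
y at 4 (size 4, align 1) → ends 8
target at 8 (size 24, align 1) → ends 32
cooldown at 32 (size 8, align 1) → ends 40
state at 40 (size 1, align 1) → ends 41
ammo at 41 (size 1, align 1) → ends 42
score at 42 (size 1, align 1) → ends 43
hp at 43 (size 12, align 1) → ends 55
vx at 55 (size 4, align 1) → ends 59
total 59 bytes, alignment 1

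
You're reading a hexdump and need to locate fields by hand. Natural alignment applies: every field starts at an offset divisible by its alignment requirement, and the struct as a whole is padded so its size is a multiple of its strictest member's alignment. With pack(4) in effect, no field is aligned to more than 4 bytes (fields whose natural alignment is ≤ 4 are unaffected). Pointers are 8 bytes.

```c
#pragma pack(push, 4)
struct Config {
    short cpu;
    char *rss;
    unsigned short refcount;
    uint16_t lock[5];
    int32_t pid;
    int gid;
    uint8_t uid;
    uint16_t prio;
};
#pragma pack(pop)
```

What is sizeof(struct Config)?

36

0..2  cpu  (2B, 2-aligned)
2..4  -- padding (2B)
4..12  rss  (8B, 4-aligned)
12..14  refcount  (2B, 2-aligned)
14..24  lock  (10B, 2-aligned)
24..28  pid  (4B, 4-aligned)
28..32  gid  (4B, 4-aligned)
32..33  uid  (1B, 1-aligned)
33..34  -- padding (1B)
34..36  prio  (2B, 2-aligned)
sizeof = 36, alignof = 4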